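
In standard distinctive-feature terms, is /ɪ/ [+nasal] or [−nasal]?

/ɪ/ is the high front unrounded lax vowel, hence [−nasal].

[−nasal]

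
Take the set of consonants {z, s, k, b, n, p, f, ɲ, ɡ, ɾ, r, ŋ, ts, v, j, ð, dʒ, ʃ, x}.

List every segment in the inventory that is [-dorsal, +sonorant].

n, ɾ, r

Checking each segment against [-dorsal], [+sonorant]: /n/ (alveolar nasal), /ɾ/ (alveolar tap), /r/ (alveolar trill) satisfy every feature; every other segment in the inventory fails at least one.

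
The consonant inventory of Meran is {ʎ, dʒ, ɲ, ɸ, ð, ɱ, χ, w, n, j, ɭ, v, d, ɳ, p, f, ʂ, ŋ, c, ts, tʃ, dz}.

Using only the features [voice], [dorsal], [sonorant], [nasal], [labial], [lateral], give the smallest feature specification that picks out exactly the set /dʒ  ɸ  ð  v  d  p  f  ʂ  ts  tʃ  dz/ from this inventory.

The class [-sonorant], [-dorsal] has exactly /dʒ, ɸ, ð, v, d, p, f, ʂ, ts, tʃ, dz/ as its extension in this inventory. No smaller conjunction from the listed features achieves this: [-dorsal] alone would also admit /ɱ, n, ɭ, ɳ/; [-sonorant] alone would also admit /χ, c/; and checking the remaining single features turns up none with this extension.

[-sonorant, -dorsal]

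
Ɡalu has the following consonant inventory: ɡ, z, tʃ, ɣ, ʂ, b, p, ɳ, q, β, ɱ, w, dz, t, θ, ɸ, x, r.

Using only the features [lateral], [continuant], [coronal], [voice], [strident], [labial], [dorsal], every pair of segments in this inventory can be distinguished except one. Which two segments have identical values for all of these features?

Both /b/ and /ɱ/ are [-lateral], [-continuant], [-coronal], [+voice], [-strident], [+labial], [-dorsal]. Since the list omits [sonorant] and [nasal] — which do distinguish the voiced bilabial stop from the labiodental nasal — this pair collapses; all other pairs remain distinct.

b, ɱ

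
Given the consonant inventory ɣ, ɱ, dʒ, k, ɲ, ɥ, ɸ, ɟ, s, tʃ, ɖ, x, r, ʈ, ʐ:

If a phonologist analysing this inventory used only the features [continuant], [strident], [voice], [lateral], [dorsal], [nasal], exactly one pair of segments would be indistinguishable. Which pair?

ɣ, ɥ

Both /ɣ/ and /ɥ/ are [+continuant], [-strident], [+voice], [-lateral], [+dorsal], [-nasal]. Since the list omits [sonorant], [labial], [round] and [back] — which do distinguish the voiced velar fricative from the labial-palatal glide — this pair collapses; all other pairs remain distinct.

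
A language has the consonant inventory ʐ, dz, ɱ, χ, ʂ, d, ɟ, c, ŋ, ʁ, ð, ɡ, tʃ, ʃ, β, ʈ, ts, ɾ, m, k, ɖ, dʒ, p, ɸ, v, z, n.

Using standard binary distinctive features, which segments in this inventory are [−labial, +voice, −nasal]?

Among the inventory, the [−labial] segments are /ʐ, dz, χ, ʂ, d, ɟ, c, ŋ, ʁ, ð, ɡ, tʃ, ʃ, ʈ, ts, ɾ, k, ɖ, dʒ, z, n/.
Intersecting with [+voice] gives /ʐ, dz, d, ɟ, ŋ, ʁ, ð, ɡ, ɾ, ɖ, dʒ, z, n/.
Of those, [−nasal] leaves /ʐ, dz, d, ɟ, ʁ, ð, ɡ, ɾ, ɖ, dʒ, z/.

ʐ, dz, d, ɟ, ʁ, ð, ɡ, ɾ, ɖ, dʒ, z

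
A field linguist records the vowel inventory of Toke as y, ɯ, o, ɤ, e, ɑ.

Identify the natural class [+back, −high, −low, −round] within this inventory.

ɤ

Checking each segment against [+back], [−high], [−low], [−round]: /ɤ/ (mid back unrounded tense vowel) satisfies every feature; every other segment in the inventory fails at least one.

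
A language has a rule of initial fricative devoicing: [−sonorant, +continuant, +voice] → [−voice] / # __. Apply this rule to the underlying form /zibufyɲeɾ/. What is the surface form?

[sibufyɲeɾ]

/z/ satisfies [−sonorant, +continuant, +voice] and sits in # __. The [−voice] counterpart of the voiced alveolar fricative is /s/. Other segments in /zibufyɲeɾ/ either fail the structural description or are not in the environment, so the surface form is [sibufyɲeɾ].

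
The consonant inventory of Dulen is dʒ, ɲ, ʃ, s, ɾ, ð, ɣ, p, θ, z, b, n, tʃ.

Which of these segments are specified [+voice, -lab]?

dʒ, ɲ, ɾ, ð, ɣ, z, n

Eliminate segments failing any feature: /ʃ, s, p, θ, tʃ/ are [-voice]; /b/ is [+labial]. The remaining /dʒ, ɲ, ɾ, ð, ɣ, z, n/ satisfy [+voice], [-labial].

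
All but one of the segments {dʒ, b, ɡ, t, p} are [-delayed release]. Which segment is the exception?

dʒ

/ɡ, t, b, p/ are all [-delayed release]; /dʒ/ (voiced postalveolar affricate) is [+delayed release].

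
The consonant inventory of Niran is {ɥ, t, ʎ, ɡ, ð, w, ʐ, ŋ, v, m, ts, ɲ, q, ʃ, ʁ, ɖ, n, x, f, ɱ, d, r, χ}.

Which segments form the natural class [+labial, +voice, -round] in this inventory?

v, m, ɱ

Eliminate segments failing any feature: /ɥ, w/ are [+round]; /t, ʎ, ɡ, ð, ʐ, ŋ, ts, ɲ, q, ʃ, ʁ, ɖ, n, x, d, r, χ/ are [-labial]; /f/ is [-voice]. The remaining /v, m, ɱ/ satisfy [+labial], [+voice], [-round].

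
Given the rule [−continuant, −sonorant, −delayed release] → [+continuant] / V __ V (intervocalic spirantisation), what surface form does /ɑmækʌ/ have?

[ɑmæxʌ]

The only segment in the rule's environment that also matches [−continuant, −sonorant, −delayed release] is /k/. Applying [+continuant] turns the voiceless velar stop into /x/ (voiceless velar fricative), giving [ɑmæxʌ].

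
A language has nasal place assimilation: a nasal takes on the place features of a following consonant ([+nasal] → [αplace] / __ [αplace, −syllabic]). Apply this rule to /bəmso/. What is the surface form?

The only nasal preceding a consonant is /m/ before /s/. /s/ is [+coronal], so /m/ → /n/, giving [bənso].

[bənso]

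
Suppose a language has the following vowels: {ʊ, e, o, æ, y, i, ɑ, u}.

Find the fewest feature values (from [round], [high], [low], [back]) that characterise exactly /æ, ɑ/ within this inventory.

[+low]

The target set is precisely the extension of [+low] in this inventory.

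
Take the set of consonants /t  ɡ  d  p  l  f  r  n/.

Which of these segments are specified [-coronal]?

The feature [coronal] marks segments articulated with the tongue front (tip or blade). In this inventory /ɡ, p, f/ lack that property, so they are [-coronal]; /t, d, l, r, n/ are [+coronal].

ɡ, p, f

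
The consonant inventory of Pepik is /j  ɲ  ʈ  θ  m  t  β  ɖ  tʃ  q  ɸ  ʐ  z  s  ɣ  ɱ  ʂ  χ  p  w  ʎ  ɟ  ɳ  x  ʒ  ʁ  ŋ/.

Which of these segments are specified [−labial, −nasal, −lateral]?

Eliminate segments failing any feature: /ɲ, ɳ, ŋ/ are [+nasal]; /m, β, ɸ, ɱ, p, w/ are [+labial]; /ʎ/ is [+lateral]. The remaining /j, ʈ, θ, t, ɖ, tʃ, q, ʐ, z, s, ɣ, ʂ, χ, ɟ, x, ʒ, ʁ/ satisfy [−labial], [−nasal], [−lateral].

j, ʈ, θ, t, ɖ, tʃ, q, ʐ, z, s, ɣ, ʂ, χ, ɟ, x, ʒ, ʁ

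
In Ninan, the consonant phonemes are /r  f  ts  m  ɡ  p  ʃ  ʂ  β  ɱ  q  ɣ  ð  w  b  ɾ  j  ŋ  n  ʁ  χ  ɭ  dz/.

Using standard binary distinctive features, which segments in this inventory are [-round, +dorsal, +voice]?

ɡ, ɣ, j, ŋ, ʁ

Eliminate segments failing any feature: /r, f, ts, m, p, ʃ, ʂ, β, ɱ, ð, b, ɾ, n, ɭ, dz/ are [-dorsal]; /q, χ/ are [-voice]; /w/ is [+round]. The remaining /ɡ, ɣ, j, ŋ, ʁ/ satisfy [-round], [+dorsal], [+voice].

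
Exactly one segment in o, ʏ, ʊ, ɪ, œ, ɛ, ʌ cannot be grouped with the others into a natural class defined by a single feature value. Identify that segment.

o

[tense] groups all but one: /ɪ, ʌ, ɛ, œ, ʊ, ʏ/ share [-tense] while /o/ (mid back rounded tense vowel) alone is [+tense]. Removing any other segment would not leave a single-feature class that excludes it.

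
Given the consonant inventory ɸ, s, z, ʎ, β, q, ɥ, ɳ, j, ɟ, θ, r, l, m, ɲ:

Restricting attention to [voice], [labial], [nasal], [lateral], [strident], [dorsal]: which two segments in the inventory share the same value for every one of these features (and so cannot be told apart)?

j, ɟ

On the given features, /j/ and /ɟ/ have an identical profile: [+voice], [-labial], [-nasal], [-lateral], [-strident], [+dorsal]. No other two segments in the inventory coincide on all 6 features. (They do differ in [sonorant] and [continuant], which are not among the given features.)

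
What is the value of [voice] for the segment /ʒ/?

[+voice]

/ʒ/ is the voiced postalveolar fricative. The feature [voice] marks segments produced with vocal-fold vibration; /ʒ/ has this property, so it is [+voice].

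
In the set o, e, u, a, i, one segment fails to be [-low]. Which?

a

/u, o, e, i/ are all [-low]; /a/ (low unrounded vowel) is [+low].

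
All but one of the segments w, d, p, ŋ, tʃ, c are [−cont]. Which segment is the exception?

w

/p, tʃ, d, c, ŋ/ are all [−continuant]; /w/ (labial-velar glide) is [+continuant].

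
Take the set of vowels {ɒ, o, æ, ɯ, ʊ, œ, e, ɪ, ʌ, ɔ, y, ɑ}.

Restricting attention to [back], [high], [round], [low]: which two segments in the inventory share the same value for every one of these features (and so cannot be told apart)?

/o/ (mid back rounded tense vowel) and /ɔ/ (mid back rounded lax vowel) are both [+back], [-high], [+round], [-low], so none of the listed features separates them. (They do differ in [tense], which is not among the given features.) Every other pair in the inventory differs on at least one listed feature.

o, ɔ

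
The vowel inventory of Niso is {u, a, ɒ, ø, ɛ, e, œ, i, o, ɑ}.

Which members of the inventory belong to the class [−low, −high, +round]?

ø, œ, o

Among the inventory, the [−low] segments are /u, ø, ɛ, e, œ, i, o/.
Intersecting with [−high] gives /ø, ɛ, e, œ, o/.
Within that set, [+round] leaves /ø, œ, o/.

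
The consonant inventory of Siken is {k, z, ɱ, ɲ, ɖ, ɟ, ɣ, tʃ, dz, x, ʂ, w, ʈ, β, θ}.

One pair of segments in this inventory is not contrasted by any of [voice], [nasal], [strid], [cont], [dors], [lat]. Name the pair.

ɣ, w

/ɣ/ (voiced velar fricative) and /w/ (labial-velar glide) are both [+voice], [−nasal], [−strident], [+continuant], [+dorsal], [−lateral], so none of the listed features separates them. (They do differ in [sonorant], [labial] and [round], which are not among the given features.) Every other pair in the inventory differs on at least one listed feature.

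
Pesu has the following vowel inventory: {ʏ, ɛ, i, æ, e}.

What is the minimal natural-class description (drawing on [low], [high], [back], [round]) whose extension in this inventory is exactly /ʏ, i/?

[+high]

Every target segment is [+high] and no other inventory member is, so one feature is enough.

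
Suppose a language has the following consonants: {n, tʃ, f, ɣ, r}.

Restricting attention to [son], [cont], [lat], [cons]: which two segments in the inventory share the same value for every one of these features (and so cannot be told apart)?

On the given features, /f/ and /ɣ/ have an identical profile: [-sonorant], [+continuant], [-lateral], [+consonantal]. No other two segments in the inventory coincide on all 4 features. (They do differ in [voice], [labial] and [dorsal], which are not among the given features.)

f, ɣ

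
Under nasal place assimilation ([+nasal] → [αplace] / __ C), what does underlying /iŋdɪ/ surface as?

The only nasal preceding a consonant is /ŋ/ before /d/. /d/ is [+coronal], so /ŋ/ → /n/, giving [indɪ].

[indɪ]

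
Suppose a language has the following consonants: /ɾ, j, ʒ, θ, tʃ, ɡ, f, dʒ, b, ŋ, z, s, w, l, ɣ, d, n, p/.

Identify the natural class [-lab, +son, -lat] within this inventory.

ɾ, j, ŋ, n

Checking each segment against [-labial], [+sonorant], [-lateral]: /ɾ/ (alveolar tap), /j/ (palatal glide), /ŋ/ (velar nasal), /n/ (alveolar nasal) satisfy every feature; every other segment in the inventory fails at least one.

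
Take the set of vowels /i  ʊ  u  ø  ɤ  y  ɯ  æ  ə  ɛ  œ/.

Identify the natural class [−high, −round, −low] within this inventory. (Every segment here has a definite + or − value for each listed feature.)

First, the [−high] segments are /ø, ɤ, æ, ə, ɛ, œ/.
Among these, [−round] gives /ɤ, æ, ə, ɛ/.
Among these, [−low] leaves /ɤ, ə, ɛ/.

ɤ, ə, ɛ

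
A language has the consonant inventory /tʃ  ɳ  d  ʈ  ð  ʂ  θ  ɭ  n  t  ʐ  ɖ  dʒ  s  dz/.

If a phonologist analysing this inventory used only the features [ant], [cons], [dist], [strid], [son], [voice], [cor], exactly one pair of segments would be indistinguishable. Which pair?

/ɭ/ (retroflex lateral approximant) and /ɳ/ (retroflex nasal) are both [−anterior], [+consonantal], [−distributed], [−strident], [+sonorant], [+voice], [+coronal], so none of the listed features separates them. (They do differ in [nasal] and [lateral], which are not among the given features.) Every other pair in the inventory differs on at least one listed feature.

ɭ, ɳ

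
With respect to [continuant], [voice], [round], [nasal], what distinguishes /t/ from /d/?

/t/ (voiceless alveolar stop) and /d/ (voiced alveolar stop) agree on [−continuant], [−round], [−nasal]. They differ on [voice] (/t/ [−], /d/ [+]).

[voice]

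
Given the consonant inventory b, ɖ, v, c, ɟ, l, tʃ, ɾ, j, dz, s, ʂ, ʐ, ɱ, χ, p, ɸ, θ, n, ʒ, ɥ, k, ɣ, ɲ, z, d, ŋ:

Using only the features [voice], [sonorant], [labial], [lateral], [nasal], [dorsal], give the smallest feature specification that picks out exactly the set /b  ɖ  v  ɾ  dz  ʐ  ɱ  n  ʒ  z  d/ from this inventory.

[+voice, -lateral, -dorsal]

/b, ɖ, v, ɾ, dz, ʐ, ɱ, n, ʒ, z, d/ are all [+voice], [-lateral], [-dorsal], and no other segment in the inventory matches all three values. Dropping any one of them over-generates: [-lateral, -dorsal] alone would also admit /tʃ, s, ʂ, p, …/; [+voice, -dorsal] alone would also admit /l/; [+voice, -lateral] alone would also admit /ɟ, j, ɥ, ɣ, …/. No other combination of two listed features picks out exactly this set either, so fewer than three features will not do.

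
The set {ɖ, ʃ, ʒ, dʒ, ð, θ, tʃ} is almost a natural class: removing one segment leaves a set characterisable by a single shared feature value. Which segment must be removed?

ɖ

[distributed] groups all but one: /ʒ, tʃ, ʃ, dʒ, θ, ð/ share [+distributed] while /ɖ/ (voiced retroflex stop) alone is [−distributed]. Removing any other segment would not leave a single-feature class that excludes it.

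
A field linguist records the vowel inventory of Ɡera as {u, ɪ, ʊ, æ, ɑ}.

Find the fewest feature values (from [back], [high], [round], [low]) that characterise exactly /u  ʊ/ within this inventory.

[+round]

Every target segment is [+round] and no other inventory member is, so one feature is enough.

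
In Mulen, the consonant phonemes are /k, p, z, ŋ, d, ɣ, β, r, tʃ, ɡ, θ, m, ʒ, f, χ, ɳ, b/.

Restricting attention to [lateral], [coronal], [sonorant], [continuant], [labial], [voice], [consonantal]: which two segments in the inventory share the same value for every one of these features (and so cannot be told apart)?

Both /z/ and /ʒ/ are [-lateral], [+coronal], [-sonorant], [+continuant], [-labial], [+voice], [+consonantal]. Since the list omits [anterior] and [distributed] — which do distinguish the voiced alveolar fricative from the voiced postalveolar fricative — this pair collapses; all other pairs remain distinct.

z, ʒ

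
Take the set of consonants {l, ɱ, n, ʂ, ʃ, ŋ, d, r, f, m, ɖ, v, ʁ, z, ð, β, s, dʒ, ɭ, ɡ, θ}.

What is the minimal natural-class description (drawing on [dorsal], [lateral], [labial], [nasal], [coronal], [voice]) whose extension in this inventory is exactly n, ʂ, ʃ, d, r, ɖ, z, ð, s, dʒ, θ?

[−lateral, +coronal]

/n, ʂ, ʃ, d, r, ɖ, z, ð, s, dʒ, θ/ are all [−lateral], [+coronal], and no other segment in the inventory matches both values. Dropping any one of them over-generates: [+coronal] alone would also admit /l, ɭ/; [−lateral] alone would also admit /ɱ, ŋ, f, m, …/. No other single listed feature picks out exactly this set either, so fewer than two features will not do.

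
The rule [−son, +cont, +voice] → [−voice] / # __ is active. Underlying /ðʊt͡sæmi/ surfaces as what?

[θʊt͡sæmi]

Only the initial segment /ð/ is both word-initial and matches the structural description. It is a voiced dental fricative, so [−son, +cont, +voice] holds; changing it to [−voice] with all other features held fixed yields /θ/ (voiceless dental fricative). No other segment meets both the structural description and the environment, so the output is [θʊt͡sæmi].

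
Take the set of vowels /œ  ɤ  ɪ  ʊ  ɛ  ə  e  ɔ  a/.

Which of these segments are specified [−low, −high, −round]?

Among the inventory, the [−low] segments are /œ, ɤ, ɪ, ʊ, ɛ, ə, e, ɔ/.
Of those, [−high] gives /œ, ɤ, ɛ, ə, e, ɔ/.
Of those, [−round] leaves /ɤ, ɛ, ə, e/.

ɤ, ɛ, ə, e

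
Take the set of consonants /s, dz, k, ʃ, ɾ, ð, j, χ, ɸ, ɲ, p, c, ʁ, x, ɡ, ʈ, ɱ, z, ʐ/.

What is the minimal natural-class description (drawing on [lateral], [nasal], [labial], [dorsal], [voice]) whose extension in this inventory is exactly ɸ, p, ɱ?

Every target segment is [+labial] and no other inventory member is, so one feature is enough.

[+labial]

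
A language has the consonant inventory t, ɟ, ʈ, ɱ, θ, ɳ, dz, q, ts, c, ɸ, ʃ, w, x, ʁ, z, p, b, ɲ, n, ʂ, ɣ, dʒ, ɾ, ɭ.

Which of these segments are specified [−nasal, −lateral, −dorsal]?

First, the [−nasal] segments are /t, ɟ, ʈ, θ, dz, q, ts, c, ɸ, ʃ, w, x, ʁ, z, p, b, ʂ, ɣ, dʒ, ɾ, ɭ/.
Then [−lateral] gives /t, ɟ, ʈ, θ, dz, q, ts, c, ɸ, ʃ, w, x, ʁ, z, p, b, ʂ, ɣ, dʒ, ɾ/.
Intersecting with [−dorsal] leaves /t, ʈ, θ, dz, ts, ɸ, ʃ, z, p, b, ʂ, dʒ, ɾ/.

t, ʈ, θ, dz, ts, ɸ, ʃ, z, p, b, ʂ, dʒ, ɾ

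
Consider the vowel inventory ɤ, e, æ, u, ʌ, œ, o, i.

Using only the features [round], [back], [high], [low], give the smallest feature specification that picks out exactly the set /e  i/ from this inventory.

[−low, −back, −round]

/e, i/ are all [−low], [−back], [−round], and no other segment in the inventory matches all three values. Dropping any one of them over-generates: [−back, −round] alone would also admit /æ/; [−low, −round] alone would also admit /ɤ, ʌ/; [−low, −back] alone would also admit /œ/. No other combination of two listed features picks out exactly this set either, so fewer than three features will not do.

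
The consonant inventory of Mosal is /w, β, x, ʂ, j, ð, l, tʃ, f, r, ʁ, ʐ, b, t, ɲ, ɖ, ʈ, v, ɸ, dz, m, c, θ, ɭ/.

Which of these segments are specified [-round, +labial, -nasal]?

β, f, b, v, ɸ

The [-round] segments are /β, x, ʂ, j, ð, l, tʃ, f, r, ʁ, ʐ, b, t, ɲ, ɖ, ʈ, v, ɸ, dz, m, c, θ, ɭ/.
Among these, [+labial] gives /β, f, b, v, ɸ, m/.
Then [-nasal] leaves /β, f, b, v, ɸ/.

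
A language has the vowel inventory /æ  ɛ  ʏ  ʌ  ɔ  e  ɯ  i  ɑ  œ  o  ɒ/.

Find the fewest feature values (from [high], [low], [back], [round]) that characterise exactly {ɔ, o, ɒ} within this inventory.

/ɔ, o, ɒ/ are all [+back], [+round], and no other segment in the inventory matches both values. Dropping any one of them over-generates: [+round] alone would also admit /ʏ, œ/; [+back] alone would also admit /ʌ, ɯ, ɑ/. No other single listed feature picks out exactly this set either, so fewer than two features will not do.

[+back, +round]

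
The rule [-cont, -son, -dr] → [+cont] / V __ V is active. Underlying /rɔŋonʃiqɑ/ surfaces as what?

Only /q/ occurs between two vowels (/i/ __ /ɑ/) and matches the structural description. It is a voiceless uvular stop, so [-cont, -son, -dr] holds; changing it to [+continuant] with all other features held fixed yields /χ/ (voiceless uvular fricative). No other segment meets both the structural description and the environment, so the output is [rɔŋonʃiχɑ].

[rɔŋonʃiχɑ]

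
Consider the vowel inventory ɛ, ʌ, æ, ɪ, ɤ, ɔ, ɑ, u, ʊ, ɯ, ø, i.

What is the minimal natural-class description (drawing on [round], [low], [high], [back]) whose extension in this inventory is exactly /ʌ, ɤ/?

/ʌ, ɤ/ are all [-high], [-low], [+back], [-round], and no other segment in the inventory matches all four values. Dropping any one of them over-generates: [-low, +back, -round] alone would also admit /ɯ/; [-high, +back, -round] alone would also admit /ɑ/; [-high, -low, -round] alone would also admit /ɛ/; [-high, -low, +back] alone would also admit /ɔ/. No other combination of three listed features picks out exactly this set either, so fewer than four features will not do.

[-high, -low, +back, -round]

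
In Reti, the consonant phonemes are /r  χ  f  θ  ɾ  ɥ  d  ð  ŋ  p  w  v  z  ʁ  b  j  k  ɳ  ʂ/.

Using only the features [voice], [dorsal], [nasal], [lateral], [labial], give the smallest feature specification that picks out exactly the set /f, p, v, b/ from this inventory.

[+labial, -dorsal]

/f, p, v, b/ are all [+labial], [-dorsal], and no other segment in the inventory matches both values. Dropping any one of them over-generates: [-dorsal] alone would also admit /r, θ, ɾ, d, …/; [+labial] alone would also admit /ɥ, w/. No other single listed feature picks out exactly this set either, so fewer than two features will not do.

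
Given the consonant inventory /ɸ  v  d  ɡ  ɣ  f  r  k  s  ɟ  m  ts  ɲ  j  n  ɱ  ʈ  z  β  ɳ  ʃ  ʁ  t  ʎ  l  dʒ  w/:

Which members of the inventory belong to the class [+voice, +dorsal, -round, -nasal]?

Checking each segment against [+voice], [+dorsal], [-round], [-nasal]: /ɡ/ (voiced velar stop), /ɣ/ (voiced velar fricative), /ɟ/ (voiced palatal stop), /j/ (palatal glide), /ʁ/ (voiced uvular fricative), /ʎ/ (palatal lateral approximant) satisfy every feature; every other segment in the inventory fails at least one.

ɡ, ɣ, ɟ, j, ʁ, ʎ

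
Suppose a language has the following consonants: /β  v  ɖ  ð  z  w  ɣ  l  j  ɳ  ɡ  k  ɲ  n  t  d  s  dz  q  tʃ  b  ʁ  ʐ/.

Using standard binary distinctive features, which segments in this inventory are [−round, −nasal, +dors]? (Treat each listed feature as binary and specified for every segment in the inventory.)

Among the inventory, the [−round] segments are /β, v, ɖ, ð, z, ɣ, l, j, ɳ, ɡ, k, ɲ, n, t, d, s, dz, q, tʃ, b, ʁ, ʐ/.
Then [−nasal] gives /β, v, ɖ, ð, z, ɣ, l, j, ɡ, k, t, d, s, dz, q, tʃ, b, ʁ, ʐ/.
Among these, [+dorsal] leaves /ɣ, j, ɡ, k, q, ʁ/.

ɣ, j, ɡ, k, q, ʁ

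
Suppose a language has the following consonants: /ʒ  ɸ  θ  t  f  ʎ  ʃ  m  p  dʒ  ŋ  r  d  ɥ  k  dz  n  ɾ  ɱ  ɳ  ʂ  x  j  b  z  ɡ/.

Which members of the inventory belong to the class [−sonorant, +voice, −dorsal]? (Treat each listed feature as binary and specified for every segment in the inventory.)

Checking each segment against [−sonorant], [+voice], [−dorsal]: /ʒ/ (voiced postalveolar fricative), /dʒ/ (voiced postalveolar affricate), /d/ (voiced alveolar stop), /dz/ (voiced alveolar affricate), /b/ (voiced bilabial stop), /z/ (voiced alveolar fricative) satisfy every feature; every other segment in the inventory fails at least one.

ʒ, dʒ, d, dz, b, z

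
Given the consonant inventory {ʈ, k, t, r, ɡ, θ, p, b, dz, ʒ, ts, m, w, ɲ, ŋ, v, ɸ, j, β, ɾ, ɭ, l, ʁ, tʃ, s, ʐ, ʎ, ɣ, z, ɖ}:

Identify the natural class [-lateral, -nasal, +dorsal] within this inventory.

k, ɡ, w, j, ʁ, ɣ

First, the [-lateral] segments are /ʈ, k, t, r, ɡ, θ, p, b, dz, ʒ, ts, m, w, ɲ, ŋ, v, ɸ, j, β, ɾ, ʁ, tʃ, s, ʐ, ɣ, z, ɖ/.
Within that set, [-nasal] gives /ʈ, k, t, r, ɡ, θ, p, b, dz, ʒ, ts, w, v, ɸ, j, β, ɾ, ʁ, tʃ, s, ʐ, ɣ, z, ɖ/.
Of those, [+dorsal] leaves /k, ɡ, w, j, ʁ, ɣ/.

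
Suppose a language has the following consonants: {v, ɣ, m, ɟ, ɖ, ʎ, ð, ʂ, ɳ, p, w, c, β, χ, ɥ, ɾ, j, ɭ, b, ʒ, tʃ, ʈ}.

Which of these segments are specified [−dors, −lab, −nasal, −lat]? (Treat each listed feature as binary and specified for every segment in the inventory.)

Eliminate segments failing any feature: /v, m, p, β, b/ are [+labial]; /ɣ, ɟ, ʎ, w, c, χ, ɥ, j/ are [+dorsal]; /ɳ/ is [+nasal]; /ɭ/ is [+lateral]. The remaining /ɖ, ð, ʂ, ɾ, ʒ, tʃ, ʈ/ satisfy [−dorsal], [−labial], [−nasal], [−lateral].

ɖ, ð, ʂ, ɾ, ʒ, tʃ, ʈ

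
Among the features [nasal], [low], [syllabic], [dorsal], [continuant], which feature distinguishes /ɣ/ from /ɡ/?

/ɣ/ is the voiced velar fricative and /ɡ/ is the voiced velar stop. Both are [−nasal], [−low], [−syllabic], [+dorsal]. /ɣ/ is [+continuant] while /ɡ/ is [−continuant], so the distinguishing feature is [continuant].

[continuant]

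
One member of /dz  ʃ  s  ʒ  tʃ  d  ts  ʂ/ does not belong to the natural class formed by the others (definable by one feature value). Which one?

[strident] groups all but one: /ʃ, ʂ, ʒ, tʃ, s, dz, ts/ share [+strident] while /d/ (voiced alveolar stop) alone is [−strident]. Removing any other segment would not leave a single-feature class that excludes it.

d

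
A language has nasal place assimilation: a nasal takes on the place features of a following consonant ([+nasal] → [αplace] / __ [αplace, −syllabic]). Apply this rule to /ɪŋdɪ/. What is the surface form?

[ɪndɪ]

In /ɪŋdɪ/, the nasal /ŋ/ precedes /d/, which is [+coronal]. The nasal assimilates in place, becoming the [+coronal] nasal /n/. The surface form is [ɪndɪ].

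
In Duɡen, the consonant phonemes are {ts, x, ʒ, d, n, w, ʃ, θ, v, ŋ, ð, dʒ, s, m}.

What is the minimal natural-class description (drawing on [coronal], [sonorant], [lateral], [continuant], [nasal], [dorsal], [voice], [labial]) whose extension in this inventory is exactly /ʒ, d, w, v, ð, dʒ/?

The class [+voice], [-nasal] has exactly /ʒ, d, w, v, ð, dʒ/ as its extension in this inventory. No smaller conjunction from the listed features achieves this: [-nasal] alone would also admit /ts, x, ʃ, θ, …/; [+voice] alone would also admit /n, ŋ, m/; and checking the remaining single features turns up none with this extension.

[+voice, -nasal]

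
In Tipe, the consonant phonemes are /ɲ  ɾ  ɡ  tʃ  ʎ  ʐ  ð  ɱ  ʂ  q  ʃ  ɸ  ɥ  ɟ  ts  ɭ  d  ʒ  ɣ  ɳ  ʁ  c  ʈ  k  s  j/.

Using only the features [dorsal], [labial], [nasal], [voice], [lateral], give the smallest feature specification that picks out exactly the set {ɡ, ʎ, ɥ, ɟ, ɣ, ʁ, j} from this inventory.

[+voice, −nasal, +dorsal]

Every target segment is [+voice], [−nasal], [+dorsal]; each remaining inventory member fails at least one of these. Each conjunct is needed — [−nasal, +dorsal] alone would also admit /q, c, k/; [+voice, +dorsal] alone would also admit /ɲ/; [+voice, −nasal] alone would also admit /ɾ, ʐ, ð, ɭ, …/ — and no other combination of two listed features has exactly this extension, so three is the minimum.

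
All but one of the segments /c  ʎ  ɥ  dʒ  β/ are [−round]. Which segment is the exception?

/dʒ, c, ʎ, β/ are all [−round]; /ɥ/ (labial-palatal glide) is [+round].

ɥ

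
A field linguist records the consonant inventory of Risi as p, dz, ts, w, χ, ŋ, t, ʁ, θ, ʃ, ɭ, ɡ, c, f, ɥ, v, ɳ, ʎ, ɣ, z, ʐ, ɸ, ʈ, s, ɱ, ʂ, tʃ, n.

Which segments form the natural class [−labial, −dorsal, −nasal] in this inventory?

dz, ts, t, θ, ʃ, ɭ, z, ʐ, ʈ, s, ʂ, tʃ

Checking each segment against [−labial], [−dorsal], [−nasal]: /dz/ (voiced alveolar affricate), /ts/ (voiceless alveolar affricate), /t/ (voiceless alveolar stop), /θ/ (voiceless dental fricative), /ʃ/ (voiceless postalveolar fricative), /ɭ/ (retroflex lateral approximant), among others, satisfy every feature; every other segment in the inventory fails at least one.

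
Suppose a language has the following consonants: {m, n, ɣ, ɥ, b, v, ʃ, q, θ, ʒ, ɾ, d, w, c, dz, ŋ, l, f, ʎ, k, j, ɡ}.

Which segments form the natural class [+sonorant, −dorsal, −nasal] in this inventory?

Eliminate segments failing any feature: /m, n/ are [+nasal]; /ɣ, b, v, ʃ, q, θ, ʒ, d, c, dz, f, k, ɡ/ are [−sonorant]; /ɥ, w, ŋ, ʎ, j/ are [+dorsal]. The remaining /ɾ, l/ satisfy [+sonorant], [−dorsal], [−nasal].

ɾ, l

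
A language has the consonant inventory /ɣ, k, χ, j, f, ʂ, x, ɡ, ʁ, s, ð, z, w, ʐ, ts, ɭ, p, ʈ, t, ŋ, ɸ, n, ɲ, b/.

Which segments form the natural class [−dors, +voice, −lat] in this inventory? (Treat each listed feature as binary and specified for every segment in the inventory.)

Checking each segment against [−dorsal], [+voice], [−lateral]: /ð/ (voiced dental fricative), /z/ (voiced alveolar fricative), /ʐ/ (voiced retroflex fricative), /n/ (alveolar nasal), /b/ (voiced bilabial stop) satisfy every feature; every other segment in the inventory fails at least one.

ð, z, ʐ, n, b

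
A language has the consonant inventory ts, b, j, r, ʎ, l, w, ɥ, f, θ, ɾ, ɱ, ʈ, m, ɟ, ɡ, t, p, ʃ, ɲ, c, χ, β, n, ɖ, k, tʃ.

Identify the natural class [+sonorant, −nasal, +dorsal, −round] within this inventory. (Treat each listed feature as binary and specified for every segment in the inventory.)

j, ʎ

Checking each segment against [+sonorant], [−nasal], [+dorsal], [−round]: /j/ (palatal glide), /ʎ/ (palatal lateral approximant) satisfy every feature; every other segment in the inventory fails at least one.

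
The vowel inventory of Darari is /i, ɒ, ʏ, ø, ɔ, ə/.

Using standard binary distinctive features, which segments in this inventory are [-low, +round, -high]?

ø, ɔ

The [-low] segments are /i, ʏ, ø, ɔ, ə/.
Then [+round] gives /ʏ, ø, ɔ/.
Then [-high] leaves /ø, ɔ/.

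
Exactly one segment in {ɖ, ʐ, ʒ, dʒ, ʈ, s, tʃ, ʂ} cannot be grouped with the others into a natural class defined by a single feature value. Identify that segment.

/dʒ, ʈ, ʐ, ɖ, tʃ, ʒ, ʂ/ are all [−anterior], but /s/ (voiceless alveolar fricative) is [+anterior]. No other single segment can be removed to leave a set sharing one feature value that the removed segment lacks, so /s/ is the odd one out.

s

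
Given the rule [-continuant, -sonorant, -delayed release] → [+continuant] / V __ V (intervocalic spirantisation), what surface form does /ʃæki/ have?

Only /k/ occurs between two vowels (/æ/ __ /i/) and matches the structural description. It is a voiceless velar stop, so [-continuant, -sonorant, -delayed release] holds; changing it to [+continuant] with all other features held fixed yields /x/ (voiceless velar fricative). No other segment meets both the structural description and the environment, so the output is [ʃæxi].

[ʃæxi]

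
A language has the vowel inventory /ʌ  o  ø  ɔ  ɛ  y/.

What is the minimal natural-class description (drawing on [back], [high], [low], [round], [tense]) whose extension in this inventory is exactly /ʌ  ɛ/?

[−round]

/ʌ, ɛ/ are exactly the [−round] segments in the inventory, so a single feature suffices.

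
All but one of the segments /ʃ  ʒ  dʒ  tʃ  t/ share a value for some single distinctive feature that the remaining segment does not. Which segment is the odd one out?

The remaining segments after removing /t/ share [+distributed]; /t/ (voiceless alveolar stop) is [-distributed]. For every other candidate removal, the leftover set fails to share any single feature value that the removed segment lacks.

t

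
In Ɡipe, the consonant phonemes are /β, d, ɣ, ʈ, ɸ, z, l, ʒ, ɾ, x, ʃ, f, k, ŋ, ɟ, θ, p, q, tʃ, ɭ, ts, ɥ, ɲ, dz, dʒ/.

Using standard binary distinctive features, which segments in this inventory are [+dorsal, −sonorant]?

ɣ, x, k, ɟ, q

Eliminate segments failing any feature: /β, d, ʈ, ɸ, z, l, ʒ, ɾ, ʃ, f, θ, p, tʃ, ɭ, ts, dz, dʒ/ are [−dorsal]; /ŋ, ɥ, ɲ/ are [+sonorant]. The remaining /ɣ, x, k, ɟ, q/ satisfy [+dorsal], [−sonorant].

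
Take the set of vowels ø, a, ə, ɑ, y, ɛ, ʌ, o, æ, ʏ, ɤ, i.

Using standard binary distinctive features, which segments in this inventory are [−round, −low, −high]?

Eliminate segments failing any feature: /ø, y, o, ʏ/ are [+round]; /a, ɑ, æ/ are [+low]; /i/ is [+high]. The remaining /ə, ɛ, ʌ, ɤ/ satisfy [−round], [−low], [−high].

ə, ɛ, ʌ, ɤ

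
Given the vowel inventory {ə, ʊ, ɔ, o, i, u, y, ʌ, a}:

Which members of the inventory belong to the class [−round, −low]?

Among the inventory, the [−round] segments are /ə, i, ʌ, a/.
Then [−low] leaves /ə, i, ʌ/.

ə, i, ʌ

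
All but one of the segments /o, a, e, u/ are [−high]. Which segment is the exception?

/e, a, o/ are all [−high]; /u/ (high back rounded tense vowel) is [+high].

u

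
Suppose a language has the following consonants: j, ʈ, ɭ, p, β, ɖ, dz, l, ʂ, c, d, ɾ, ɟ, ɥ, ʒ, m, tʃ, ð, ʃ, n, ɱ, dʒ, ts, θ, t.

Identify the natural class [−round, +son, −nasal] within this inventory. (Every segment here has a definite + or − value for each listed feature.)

j, ɭ, l, ɾ

Checking each segment against [−round], [+sonorant], [−nasal]: /j/ (palatal glide), /ɭ/ (retroflex lateral approximant), /l/ (alveolar lateral approximant), /ɾ/ (alveolar tap) satisfy every feature; every other segment in the inventory fails at least one.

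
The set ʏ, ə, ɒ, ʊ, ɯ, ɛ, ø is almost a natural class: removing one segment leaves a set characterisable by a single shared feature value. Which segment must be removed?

[low] groups all but one: /ə, ɛ, ɯ, ʏ, ø, ʊ/ share [−low] while /ɒ/ (low back rounded vowel) alone is [+low]. Removing any other segment would not leave a single-feature class that excludes it.

ɒ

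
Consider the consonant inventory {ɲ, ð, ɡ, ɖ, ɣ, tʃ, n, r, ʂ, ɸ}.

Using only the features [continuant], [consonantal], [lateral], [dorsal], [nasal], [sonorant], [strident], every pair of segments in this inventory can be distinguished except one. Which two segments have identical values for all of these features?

/ð/ (voiced dental fricative) and /ɸ/ (voiceless bilabial fricative) are both [+continuant], [+consonantal], [-lateral], [-dorsal], [-nasal], [-sonorant], [-strident], so none of the listed features separates them. (They do differ in [voice], [labial] and [coronal], which are not among the given features.) Every other pair in the inventory differs on at least one listed feature.

ð, ɸ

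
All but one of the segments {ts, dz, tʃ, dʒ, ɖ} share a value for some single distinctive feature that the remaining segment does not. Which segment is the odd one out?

/tʃ, dz, dʒ, ts/ are all [+delayed release], but /ɖ/ (voiced retroflex stop) is [−delayed release]. No other single segment can be removed to leave a set sharing one feature value that the removed segment lacks, so /ɖ/ is the odd one out.

ɖ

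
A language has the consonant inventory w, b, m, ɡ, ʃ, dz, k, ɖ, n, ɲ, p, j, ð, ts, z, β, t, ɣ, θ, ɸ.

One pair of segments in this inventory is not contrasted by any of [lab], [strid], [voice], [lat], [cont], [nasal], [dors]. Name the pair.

On the given features, /ɣ/ and /j/ have an identical profile: [−labial], [−strident], [+voice], [−lateral], [+continuant], [−nasal], [+dorsal]. No other two segments in the inventory coincide on all 7 features. (They do differ in [sonorant] and [back], which are not among the given features.)

ɣ, j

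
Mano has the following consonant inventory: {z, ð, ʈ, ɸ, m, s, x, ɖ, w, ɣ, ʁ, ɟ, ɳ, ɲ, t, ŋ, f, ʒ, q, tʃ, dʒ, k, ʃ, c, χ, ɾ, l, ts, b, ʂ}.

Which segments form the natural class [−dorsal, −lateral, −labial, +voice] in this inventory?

z, ð, ɖ, ɳ, ʒ, dʒ, ɾ

The [−dorsal] segments are /z, ð, ʈ, ɸ, m, s, ɖ, ɳ, t, f, ʒ, tʃ, dʒ, ʃ, ɾ, l, ts, b, ʂ/.
Then [−lateral] gives /z, ð, ʈ, ɸ, m, s, ɖ, ɳ, t, f, ʒ, tʃ, dʒ, ʃ, ɾ, ts, b, ʂ/.
Then [−labial] gives /z, ð, ʈ, s, ɖ, ɳ, t, ʒ, tʃ, dʒ, ʃ, ɾ, ts, ʂ/.
Of those, [+voice] leaves /z, ð, ɖ, ɳ, ʒ, dʒ, ɾ/.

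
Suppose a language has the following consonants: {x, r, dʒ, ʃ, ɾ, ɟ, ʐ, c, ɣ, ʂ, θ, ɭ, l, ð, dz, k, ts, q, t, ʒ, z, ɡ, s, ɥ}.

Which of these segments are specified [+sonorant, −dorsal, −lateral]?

Eliminate segments failing any feature: /x, dʒ, ʃ, ɟ, ʐ, c, ɣ, ʂ, θ, ð, dz, k, ts, q, t, ʒ, z, ɡ, s/ are [−sonorant]; /ɭ, l/ are [+lateral]; /ɥ/ is [+dorsal]. The remaining /r, ɾ/ satisfy [+sonorant], [−dorsal], [−lateral].

r, ɾ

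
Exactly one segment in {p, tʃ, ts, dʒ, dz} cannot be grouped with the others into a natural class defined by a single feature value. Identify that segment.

p

/dz, ts, tʃ, dʒ/ are all [+delayed release], but /p/ (voiceless bilabial stop) is [−delayed release]. No other single segment can be removed to leave a set sharing one feature value that the removed segment lacks, so /p/ is the odd one out.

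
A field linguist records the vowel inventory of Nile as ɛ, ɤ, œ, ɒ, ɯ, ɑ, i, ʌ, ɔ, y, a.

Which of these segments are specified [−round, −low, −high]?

ɛ, ɤ, ʌ

Eliminate segments failing any feature: /œ, ɒ, ɔ, y/ are [+round]; /ɯ, i/ are [+high]; /ɑ, a/ are [+low]. The remaining /ɛ, ɤ, ʌ/ satisfy [−round], [−low], [−high].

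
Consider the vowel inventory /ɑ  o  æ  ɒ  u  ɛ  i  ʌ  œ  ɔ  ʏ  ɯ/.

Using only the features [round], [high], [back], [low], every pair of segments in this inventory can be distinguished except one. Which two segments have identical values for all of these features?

o, ɔ

/o/ (mid back rounded tense vowel) and /ɔ/ (mid back rounded lax vowel) are both [+round], [−high], [+back], [−low], so none of the listed features separates them. (They do differ in [tense], which is not among the given features.) Every other pair in the inventory differs on at least one listed feature.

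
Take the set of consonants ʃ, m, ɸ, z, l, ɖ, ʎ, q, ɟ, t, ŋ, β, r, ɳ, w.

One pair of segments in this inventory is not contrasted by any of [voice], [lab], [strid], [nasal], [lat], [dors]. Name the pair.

ɖ, r

On the given features, /ɖ/ and /r/ have an identical profile: [+voice], [−labial], [−strident], [−nasal], [−lateral], [−dorsal]. No other two segments in the inventory coincide on all 6 features. (They do differ in [sonorant], [continuant] and [anterior], which are not among the given features.)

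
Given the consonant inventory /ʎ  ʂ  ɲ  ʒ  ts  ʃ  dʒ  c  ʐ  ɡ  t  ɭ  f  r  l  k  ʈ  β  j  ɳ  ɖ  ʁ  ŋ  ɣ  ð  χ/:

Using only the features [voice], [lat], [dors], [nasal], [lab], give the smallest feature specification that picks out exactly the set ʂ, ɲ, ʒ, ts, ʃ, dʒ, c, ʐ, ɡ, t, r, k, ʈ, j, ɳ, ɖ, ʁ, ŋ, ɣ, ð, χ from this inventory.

[-lat, -lab]

/ʂ, ɲ, ʒ, ts, ʃ, dʒ, c, ʐ, ɡ, t, r, k, ʈ, j, ɳ, ɖ, ʁ, ŋ, ɣ, ð, χ/ are all [-lateral], [-labial], and no other segment in the inventory matches both values. Dropping any one of them over-generates: [-labial] alone would also admit /ʎ, ɭ, l/; [-lateral] alone would also admit /f, β/. No other single listed feature picks out exactly this set either, so fewer than two features will not do.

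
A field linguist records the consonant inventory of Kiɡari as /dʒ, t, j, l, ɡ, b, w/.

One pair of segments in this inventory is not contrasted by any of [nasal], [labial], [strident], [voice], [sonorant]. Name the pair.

Both /l/ and /j/ are [−nasal], [−labial], [−strident], [+voice], [+sonorant]. Since the list omits [lateral] and [dorsal] — which do distinguish the alveolar lateral approximant from the palatal glide — this pair collapses; all other pairs remain distinct.

l, j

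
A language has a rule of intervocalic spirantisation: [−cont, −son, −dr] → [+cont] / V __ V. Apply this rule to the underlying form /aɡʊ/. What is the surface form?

Only /ɡ/ occurs between two vowels (/a/ __ /ʊ/) and matches the structural description. It is a voiced velar stop, so [−cont, −son, −dr] holds; changing it to [+continuant] with all other features held fixed yields /ɣ/ (voiced velar fricative). No other segment meets both the structural description and the environment, so the output is [aɣʊ].

[aɣʊ]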